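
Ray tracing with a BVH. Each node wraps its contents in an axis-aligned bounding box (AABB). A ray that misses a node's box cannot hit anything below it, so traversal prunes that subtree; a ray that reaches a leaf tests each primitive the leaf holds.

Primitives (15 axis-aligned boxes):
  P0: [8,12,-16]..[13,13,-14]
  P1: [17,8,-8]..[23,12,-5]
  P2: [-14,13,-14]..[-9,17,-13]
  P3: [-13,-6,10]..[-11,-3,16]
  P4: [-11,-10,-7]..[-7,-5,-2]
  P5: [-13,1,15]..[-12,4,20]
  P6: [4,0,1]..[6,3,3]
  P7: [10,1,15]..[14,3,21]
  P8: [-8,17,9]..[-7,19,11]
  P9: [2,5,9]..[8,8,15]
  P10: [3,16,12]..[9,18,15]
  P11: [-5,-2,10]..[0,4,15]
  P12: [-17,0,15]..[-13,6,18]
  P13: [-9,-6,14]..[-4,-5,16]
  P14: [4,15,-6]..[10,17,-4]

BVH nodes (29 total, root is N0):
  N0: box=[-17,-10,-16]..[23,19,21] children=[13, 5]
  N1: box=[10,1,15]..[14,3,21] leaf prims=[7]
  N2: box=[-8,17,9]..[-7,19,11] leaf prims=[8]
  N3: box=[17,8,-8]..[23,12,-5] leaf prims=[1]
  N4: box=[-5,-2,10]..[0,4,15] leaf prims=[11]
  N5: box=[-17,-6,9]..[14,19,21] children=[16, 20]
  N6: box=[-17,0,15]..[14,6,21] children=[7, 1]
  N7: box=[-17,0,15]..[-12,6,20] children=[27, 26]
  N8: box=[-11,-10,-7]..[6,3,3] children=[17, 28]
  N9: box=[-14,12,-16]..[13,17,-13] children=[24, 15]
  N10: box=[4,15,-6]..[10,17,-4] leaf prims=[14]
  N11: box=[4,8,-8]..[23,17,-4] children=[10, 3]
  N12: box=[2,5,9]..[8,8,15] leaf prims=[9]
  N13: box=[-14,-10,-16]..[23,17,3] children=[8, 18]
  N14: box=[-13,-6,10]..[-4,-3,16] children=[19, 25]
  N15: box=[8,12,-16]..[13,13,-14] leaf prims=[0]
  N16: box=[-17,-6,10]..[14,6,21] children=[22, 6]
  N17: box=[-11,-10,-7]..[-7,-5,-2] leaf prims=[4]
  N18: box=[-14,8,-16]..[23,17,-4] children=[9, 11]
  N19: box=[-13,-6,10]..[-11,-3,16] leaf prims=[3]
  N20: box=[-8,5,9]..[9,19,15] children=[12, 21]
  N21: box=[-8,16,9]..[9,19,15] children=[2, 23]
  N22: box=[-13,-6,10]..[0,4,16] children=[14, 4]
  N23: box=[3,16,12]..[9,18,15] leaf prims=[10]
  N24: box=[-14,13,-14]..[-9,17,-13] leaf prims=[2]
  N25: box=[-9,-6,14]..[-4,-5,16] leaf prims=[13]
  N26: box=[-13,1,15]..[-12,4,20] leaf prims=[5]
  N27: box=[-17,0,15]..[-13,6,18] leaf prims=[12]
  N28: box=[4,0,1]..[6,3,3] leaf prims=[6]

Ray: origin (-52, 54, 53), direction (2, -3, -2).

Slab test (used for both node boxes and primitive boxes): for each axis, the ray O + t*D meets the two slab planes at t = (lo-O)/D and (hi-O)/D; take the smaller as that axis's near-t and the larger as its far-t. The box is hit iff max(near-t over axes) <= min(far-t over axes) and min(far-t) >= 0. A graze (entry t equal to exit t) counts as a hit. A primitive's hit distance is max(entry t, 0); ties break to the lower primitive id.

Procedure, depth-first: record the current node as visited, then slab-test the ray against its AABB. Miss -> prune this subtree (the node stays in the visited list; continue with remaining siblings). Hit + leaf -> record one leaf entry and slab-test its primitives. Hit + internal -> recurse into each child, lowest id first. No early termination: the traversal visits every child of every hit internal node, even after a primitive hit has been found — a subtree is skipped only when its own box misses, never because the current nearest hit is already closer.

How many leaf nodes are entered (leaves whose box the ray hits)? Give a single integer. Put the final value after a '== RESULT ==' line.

Walk:
N0 x:[35/2,75/2] y:[35/3,64/3] z:[16,69/2] -> hit [35/2,64/3], descend [5, 13]
  N5 x:[35/2,33] y:[35/3,20] z:[16,22] -> hit [35/2,20], descend [16, 20]
    N16 x:[35/2,33] y:[16,20] z:[16,43/2] -> hit [35/2,20], descend [6, 22]
      N6 x:[35/2,33] y:[16,18] z:[16,19] -> hit [35/2,18], descend [1, 7]
        N1 x:[31,33] y:[17,53/3] z:[16,19] -> miss, prune
        N7 x:[35/2,20] y:[16,18] z:[33/2,19] -> hit [35/2,18], descend [26, 27]
          N26 x:[39/2,20] y:[50/3,53/3] z:[33/2,19] -> miss, prune
          N27 x:[35/2,39/2] y:[16,18] z:[35/2,19] -> hit [35/2,18] leaf, test {P12@t=35/2}
      N22 x:[39/2,26] y:[50/3,20] z:[37/2,43/2] -> hit [39/2,20], descend [4, 14]
        N4 x:[47/2,26] y:[50/3,56/3] z:[19,43/2] -> miss, prune
        N14 x:[39/2,24] y:[19,20] z:[37/2,43/2] -> hit [39/2,20], descend [19, 25]
          N19 x:[39/2,41/2] y:[19,20] z:[37/2,43/2] -> hit [39/2,20] leaf, test {P3@t=39/2}
          N25 x:[43/2,24] y:[59/3,20] z:[37/2,39/2] -> miss, prune
    N20 x:[22,61/2] y:[35/3,49/3] z:[19,22] -> miss, prune
  N13 x:[19,75/2] y:[37/3,64/3] z:[25,69/2] -> miss, prune

Visited [0, 5, 16, 6, 1, 7, 26, 27, 22, 4, 14, 19, 25, 20, 13]. Tests: 15 box, 2 leaf. Nearest: P12.

== RESULT ==
2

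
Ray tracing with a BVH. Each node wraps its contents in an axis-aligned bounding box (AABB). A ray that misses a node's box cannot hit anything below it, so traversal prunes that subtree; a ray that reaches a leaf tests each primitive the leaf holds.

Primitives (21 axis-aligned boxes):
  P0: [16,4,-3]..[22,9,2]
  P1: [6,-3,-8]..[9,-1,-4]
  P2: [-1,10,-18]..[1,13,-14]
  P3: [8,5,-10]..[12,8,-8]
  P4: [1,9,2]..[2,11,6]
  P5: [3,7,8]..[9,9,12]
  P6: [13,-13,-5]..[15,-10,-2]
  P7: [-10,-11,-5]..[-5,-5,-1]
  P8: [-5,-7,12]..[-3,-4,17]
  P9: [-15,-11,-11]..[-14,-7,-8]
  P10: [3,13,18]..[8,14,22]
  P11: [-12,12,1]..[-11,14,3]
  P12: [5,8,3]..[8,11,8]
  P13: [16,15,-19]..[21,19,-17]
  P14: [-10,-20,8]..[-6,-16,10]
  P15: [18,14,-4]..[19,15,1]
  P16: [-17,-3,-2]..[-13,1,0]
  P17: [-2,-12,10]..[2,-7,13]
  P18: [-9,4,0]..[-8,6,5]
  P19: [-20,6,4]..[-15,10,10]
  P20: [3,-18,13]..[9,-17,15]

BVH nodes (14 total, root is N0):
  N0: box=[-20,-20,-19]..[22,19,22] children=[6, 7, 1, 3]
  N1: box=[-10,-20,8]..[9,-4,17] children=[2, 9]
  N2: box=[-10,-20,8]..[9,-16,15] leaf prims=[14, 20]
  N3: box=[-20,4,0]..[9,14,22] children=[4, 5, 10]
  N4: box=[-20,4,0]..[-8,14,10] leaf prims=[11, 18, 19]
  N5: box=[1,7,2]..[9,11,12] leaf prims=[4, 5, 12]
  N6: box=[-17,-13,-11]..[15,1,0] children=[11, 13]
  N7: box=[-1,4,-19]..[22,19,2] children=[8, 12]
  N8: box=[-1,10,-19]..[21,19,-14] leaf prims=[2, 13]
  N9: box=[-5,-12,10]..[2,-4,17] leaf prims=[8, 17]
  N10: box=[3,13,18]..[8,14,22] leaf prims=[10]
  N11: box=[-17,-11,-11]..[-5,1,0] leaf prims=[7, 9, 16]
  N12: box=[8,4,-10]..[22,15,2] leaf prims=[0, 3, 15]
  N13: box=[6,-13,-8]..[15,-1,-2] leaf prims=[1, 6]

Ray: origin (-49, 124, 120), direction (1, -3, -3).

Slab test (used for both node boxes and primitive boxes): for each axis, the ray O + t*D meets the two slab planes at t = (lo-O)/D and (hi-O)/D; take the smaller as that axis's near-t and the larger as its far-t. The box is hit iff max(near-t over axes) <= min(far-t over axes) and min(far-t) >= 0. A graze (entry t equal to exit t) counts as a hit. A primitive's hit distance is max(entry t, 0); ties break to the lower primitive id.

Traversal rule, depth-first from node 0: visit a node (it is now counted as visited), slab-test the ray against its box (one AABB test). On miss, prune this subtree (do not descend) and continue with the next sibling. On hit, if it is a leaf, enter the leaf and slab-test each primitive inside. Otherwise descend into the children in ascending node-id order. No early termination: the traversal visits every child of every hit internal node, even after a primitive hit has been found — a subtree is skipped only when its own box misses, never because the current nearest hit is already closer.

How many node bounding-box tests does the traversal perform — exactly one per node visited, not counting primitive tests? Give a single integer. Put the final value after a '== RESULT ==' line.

Trace the traversal:
N0 x:[29,71] y:[35,48] z:[98/3,139/3] -> hit [35,139/3], descend [1, 3, 6, 7]
  N1 x:[39,58] y:[128/3,48] z:[103/3,112/3] -> miss, prune
  N3 x:[29,58] y:[110/3,40] z:[98/3,40] -> hit [110/3,40], descend [4, 5, 10]
    N4 x:[29,41] y:[110/3,40] z:[110/3,40] -> hit [110/3,40] leaf, test {P11(miss), P18@t=40, P19(miss)}
    N5 x:[50,58] y:[113/3,39] z:[36,118/3] -> miss, prune
    N10 x:[52,57] y:[110/3,37] z:[98/3,34] -> miss, prune
  N6 x:[32,64] y:[41,137/3] z:[40,131/3] -> hit [41,131/3], descend [11, 13]
    N11 x:[32,44] y:[41,45] z:[40,131/3] -> hit [41,131/3] leaf, test {P7(miss), P9(miss), P16(miss)}
    N13 x:[55,64] y:[125/3,137/3] z:[122/3,128/3] -> miss, prune
  N7 x:[48,71] y:[35,40] z:[118/3,139/3] -> miss, prune

order=[0, 1, 3, 4, 5, 10, 6, 11, 13, 7]  |boxes|=10  |leaves|=2  hit=P18

== RESULT ==
10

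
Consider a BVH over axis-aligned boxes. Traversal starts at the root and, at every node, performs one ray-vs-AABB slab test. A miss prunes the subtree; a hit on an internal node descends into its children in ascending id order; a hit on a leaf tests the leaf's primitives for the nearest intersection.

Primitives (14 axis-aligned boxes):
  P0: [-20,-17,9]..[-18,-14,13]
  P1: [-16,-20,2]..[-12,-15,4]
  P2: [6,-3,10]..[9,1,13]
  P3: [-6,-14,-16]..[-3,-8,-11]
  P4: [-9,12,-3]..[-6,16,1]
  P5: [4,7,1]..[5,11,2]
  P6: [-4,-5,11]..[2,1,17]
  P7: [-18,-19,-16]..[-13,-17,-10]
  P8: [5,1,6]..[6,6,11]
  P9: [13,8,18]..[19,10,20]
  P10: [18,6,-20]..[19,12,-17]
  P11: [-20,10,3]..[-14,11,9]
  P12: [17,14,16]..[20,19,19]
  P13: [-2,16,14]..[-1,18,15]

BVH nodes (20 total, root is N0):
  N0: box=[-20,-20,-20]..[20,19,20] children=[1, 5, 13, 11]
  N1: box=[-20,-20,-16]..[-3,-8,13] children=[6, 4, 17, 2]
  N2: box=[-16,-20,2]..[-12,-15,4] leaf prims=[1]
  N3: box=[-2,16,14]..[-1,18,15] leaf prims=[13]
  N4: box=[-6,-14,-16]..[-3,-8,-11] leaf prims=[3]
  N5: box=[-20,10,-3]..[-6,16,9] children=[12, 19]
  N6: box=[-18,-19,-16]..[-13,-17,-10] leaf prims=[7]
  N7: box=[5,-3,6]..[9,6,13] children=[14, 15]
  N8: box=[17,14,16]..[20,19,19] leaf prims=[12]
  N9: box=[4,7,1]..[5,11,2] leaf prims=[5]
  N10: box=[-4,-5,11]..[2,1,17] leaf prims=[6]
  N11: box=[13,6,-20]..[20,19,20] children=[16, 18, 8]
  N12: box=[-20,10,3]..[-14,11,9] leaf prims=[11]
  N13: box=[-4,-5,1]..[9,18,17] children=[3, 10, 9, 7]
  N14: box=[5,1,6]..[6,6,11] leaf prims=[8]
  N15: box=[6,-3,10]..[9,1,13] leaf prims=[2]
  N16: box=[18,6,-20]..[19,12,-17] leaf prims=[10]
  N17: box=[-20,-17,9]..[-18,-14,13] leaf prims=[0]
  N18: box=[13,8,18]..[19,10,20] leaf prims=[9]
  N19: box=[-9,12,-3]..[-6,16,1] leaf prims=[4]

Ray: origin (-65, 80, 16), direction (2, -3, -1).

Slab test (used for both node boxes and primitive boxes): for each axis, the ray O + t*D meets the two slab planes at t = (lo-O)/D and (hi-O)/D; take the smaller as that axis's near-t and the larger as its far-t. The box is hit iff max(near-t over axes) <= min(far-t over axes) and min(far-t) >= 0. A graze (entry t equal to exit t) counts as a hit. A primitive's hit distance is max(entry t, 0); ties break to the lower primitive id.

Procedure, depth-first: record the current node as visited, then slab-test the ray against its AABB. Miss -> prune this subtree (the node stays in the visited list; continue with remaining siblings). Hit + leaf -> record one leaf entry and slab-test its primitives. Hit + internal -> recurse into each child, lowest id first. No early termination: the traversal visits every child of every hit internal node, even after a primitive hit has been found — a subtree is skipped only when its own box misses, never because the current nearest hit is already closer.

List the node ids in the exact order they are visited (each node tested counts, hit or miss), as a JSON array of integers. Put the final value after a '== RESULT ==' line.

Walk:
N0 x:[45/2,85/2] y:[61/3,100/3] z:[-4,36] -> hit [45/2,100/3], descend [1, 5, 11, 13]
  N1 x:[45/2,31] y:[88/3,100/3] z:[3,32] -> hit [88/3,31], descend [2, 4, 6, 17]
    N2 x:[49/2,53/2] y:[95/3,100/3] z:[12,14] -> miss, prune
    N4 x:[59/2,31] y:[88/3,94/3] z:[27,32] -> hit [59/2,31] leaf, test {P3@t=59/2}
    N6 x:[47/2,26] y:[97/3,33] z:[26,32] -> miss, prune
    N17 x:[45/2,47/2] y:[94/3,97/3] z:[3,7] -> miss, prune
  N5 x:[45/2,59/2] y:[64/3,70/3] z:[7,19] -> miss, prune
  N11 x:[39,85/2] y:[61/3,74/3] z:[-4,36] -> miss, prune
  N13 x:[61/2,37] y:[62/3,85/3] z:[-1,15] -> miss, prune

Visited [0, 1, 2, 4, 6, 17, 5, 11, 13]. Tests: 9 box, 1 leaf. Nearest: P3.

== RESULT ==
[0, 1, 2, 4, 6, 17, 5, 11, 13]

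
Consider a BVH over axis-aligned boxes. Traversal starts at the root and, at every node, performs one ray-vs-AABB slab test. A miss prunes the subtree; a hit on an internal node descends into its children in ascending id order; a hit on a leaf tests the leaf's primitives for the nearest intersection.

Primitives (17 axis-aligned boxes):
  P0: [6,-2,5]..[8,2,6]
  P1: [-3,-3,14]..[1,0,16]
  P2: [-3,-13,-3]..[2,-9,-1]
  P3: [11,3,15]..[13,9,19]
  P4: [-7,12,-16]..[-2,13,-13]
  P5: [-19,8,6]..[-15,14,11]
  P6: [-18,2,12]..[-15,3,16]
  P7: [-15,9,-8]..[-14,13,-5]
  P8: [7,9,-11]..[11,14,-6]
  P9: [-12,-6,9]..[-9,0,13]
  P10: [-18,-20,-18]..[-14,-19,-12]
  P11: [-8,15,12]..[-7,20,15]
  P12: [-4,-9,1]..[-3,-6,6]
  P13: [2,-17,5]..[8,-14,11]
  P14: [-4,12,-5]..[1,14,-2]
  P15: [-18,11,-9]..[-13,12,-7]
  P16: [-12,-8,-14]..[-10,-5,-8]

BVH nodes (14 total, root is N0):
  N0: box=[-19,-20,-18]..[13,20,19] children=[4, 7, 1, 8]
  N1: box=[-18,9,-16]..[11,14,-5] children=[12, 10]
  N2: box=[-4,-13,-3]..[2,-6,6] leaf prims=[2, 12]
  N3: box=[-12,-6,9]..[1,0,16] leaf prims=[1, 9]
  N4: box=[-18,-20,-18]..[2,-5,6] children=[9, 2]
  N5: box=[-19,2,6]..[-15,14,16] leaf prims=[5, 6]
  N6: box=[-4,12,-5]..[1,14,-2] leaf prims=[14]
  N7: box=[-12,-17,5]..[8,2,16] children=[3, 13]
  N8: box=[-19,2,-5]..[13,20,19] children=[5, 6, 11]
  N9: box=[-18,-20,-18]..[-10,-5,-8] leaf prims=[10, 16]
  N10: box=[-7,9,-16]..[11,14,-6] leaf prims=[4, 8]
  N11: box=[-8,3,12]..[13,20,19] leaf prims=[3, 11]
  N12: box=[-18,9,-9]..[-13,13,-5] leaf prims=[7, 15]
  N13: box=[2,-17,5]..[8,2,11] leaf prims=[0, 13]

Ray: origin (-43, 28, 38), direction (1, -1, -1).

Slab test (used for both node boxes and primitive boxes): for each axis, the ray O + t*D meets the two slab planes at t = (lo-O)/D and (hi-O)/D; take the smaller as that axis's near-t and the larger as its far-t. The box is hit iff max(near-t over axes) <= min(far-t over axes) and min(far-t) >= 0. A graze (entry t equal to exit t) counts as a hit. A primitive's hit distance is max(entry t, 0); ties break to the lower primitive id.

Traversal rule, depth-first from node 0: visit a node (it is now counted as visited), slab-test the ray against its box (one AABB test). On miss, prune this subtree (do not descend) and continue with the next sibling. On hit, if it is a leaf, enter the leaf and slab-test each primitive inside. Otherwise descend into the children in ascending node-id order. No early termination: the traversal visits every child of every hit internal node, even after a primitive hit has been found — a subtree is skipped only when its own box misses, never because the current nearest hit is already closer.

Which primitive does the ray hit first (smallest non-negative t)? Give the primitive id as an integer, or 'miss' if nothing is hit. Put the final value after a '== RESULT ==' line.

Walk:
N0 x:[24,56] y:[8,48] z:[19,56] -> hit [24,48], descend [1, 4, 7, 8]
  N1 x:[25,54] y:[14,19] z:[43,54] -> miss, prune
  N4 x:[25,45] y:[33,48] z:[32,56] -> hit [33,45], descend [2, 9]
    N2 x:[39,45] y:[34,41] z:[32,41] -> hit [39,41] leaf, test {P2@t=40, P12(miss)}
    N9 x:[25,33] y:[33,48] z:[46,56] -> miss, prune
  N7 x:[31,51] y:[26,45] z:[22,33] -> hit [31,33], descend [3, 13]
    N3 x:[31,44] y:[28,34] z:[22,29] -> miss, prune
    N13 x:[45,51] y:[26,45] z:[27,33] -> miss, prune
  N8 x:[24,56] y:[8,26] z:[19,43] -> hit [24,26], descend [5, 6, 11]
    N5 x:[24,28] y:[14,26] z:[22,32] -> hit [24,26] leaf, test {P5(miss), P6@t=25}
    N6 x:[39,44] y:[14,16] z:[40,43] -> miss, prune
    N11 x:[35,56] y:[8,25] z:[19,26] -> miss, prune

Summary -> nodes [0, 1, 4, 2, 9, 7, 3, 13, 8, 5, 6, 11]; box-tests=12; leaf-entries=2; first=P6

== RESULT ==
6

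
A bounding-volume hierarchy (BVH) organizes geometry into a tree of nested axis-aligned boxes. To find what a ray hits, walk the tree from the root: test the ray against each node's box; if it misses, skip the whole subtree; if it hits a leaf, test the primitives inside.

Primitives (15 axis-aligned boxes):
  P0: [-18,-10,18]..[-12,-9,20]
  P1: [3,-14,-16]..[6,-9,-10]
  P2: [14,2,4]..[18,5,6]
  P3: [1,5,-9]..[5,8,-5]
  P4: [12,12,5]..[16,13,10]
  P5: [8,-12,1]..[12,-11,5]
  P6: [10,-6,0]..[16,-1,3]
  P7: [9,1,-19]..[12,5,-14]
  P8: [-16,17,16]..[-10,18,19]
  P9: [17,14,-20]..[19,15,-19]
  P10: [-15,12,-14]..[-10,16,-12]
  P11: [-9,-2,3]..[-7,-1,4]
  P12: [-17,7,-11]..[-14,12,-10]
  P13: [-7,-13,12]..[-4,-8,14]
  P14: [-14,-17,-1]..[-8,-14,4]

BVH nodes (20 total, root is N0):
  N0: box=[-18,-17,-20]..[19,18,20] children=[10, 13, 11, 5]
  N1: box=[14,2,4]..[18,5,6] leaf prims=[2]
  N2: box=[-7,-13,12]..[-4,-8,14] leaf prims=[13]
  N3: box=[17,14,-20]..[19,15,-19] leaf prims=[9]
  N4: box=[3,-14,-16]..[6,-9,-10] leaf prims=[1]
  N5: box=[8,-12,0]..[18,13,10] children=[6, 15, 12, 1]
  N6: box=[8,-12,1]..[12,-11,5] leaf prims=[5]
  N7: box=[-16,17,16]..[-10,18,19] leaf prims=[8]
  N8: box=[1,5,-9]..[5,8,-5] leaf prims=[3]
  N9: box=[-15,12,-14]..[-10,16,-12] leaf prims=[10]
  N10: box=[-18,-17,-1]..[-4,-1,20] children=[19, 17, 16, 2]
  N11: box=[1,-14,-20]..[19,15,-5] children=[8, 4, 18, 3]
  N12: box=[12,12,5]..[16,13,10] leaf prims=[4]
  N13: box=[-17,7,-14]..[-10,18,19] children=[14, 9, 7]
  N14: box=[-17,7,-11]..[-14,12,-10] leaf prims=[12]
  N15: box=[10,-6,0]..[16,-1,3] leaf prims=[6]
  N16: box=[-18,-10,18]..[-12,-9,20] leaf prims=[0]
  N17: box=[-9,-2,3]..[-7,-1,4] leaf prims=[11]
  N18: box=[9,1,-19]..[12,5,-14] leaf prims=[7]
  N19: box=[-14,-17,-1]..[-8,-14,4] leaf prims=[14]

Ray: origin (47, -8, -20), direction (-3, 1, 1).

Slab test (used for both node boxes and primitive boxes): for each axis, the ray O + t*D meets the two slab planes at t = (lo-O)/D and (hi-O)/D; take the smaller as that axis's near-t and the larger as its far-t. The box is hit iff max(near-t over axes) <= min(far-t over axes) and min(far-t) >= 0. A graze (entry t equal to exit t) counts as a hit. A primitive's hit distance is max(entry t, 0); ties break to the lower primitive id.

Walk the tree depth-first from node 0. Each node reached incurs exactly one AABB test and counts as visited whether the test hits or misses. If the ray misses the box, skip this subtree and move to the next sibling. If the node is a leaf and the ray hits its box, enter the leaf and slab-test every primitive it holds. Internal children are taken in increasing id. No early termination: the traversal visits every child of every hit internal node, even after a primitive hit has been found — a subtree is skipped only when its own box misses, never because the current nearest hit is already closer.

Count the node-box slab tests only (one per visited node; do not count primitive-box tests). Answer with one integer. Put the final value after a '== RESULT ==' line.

Traverse from the root:
N0 x:[28/3,65/3] y:[-9,26] z:[0,40] -> hit [28/3,65/3], descend [5, 10, 11, 13]
  N5 x:[29/3,13] y:[-4,21] z:[20,30] -> miss, prune
  N10 x:[17,65/3] y:[-9,7] z:[19,40] -> miss, prune
  N11 x:[28/3,46/3] y:[-6,23] z:[0,15] -> hit [28/3,15], descend [3, 4, 8, 18]
    N3 x:[28/3,10] y:[22,23] z:[0,1] -> miss, prune
    N4 x:[41/3,44/3] y:[-6,-1] z:[4,10] -> miss, prune
    N8 x:[14,46/3] y:[13,16] z:[11,15] -> hit [14,15] leaf, test {P3@t=14}
    N18 x:[35/3,38/3] y:[9,13] z:[1,6] -> miss, prune
  N13 x:[19,64/3] y:[15,26] z:[6,39] -> hit [19,64/3], descend [7, 9, 14]
    N7 x:[19,21] y:[25,26] z:[36,39] -> miss, prune
    N9 x:[19,62/3] y:[20,24] z:[6,8] -> miss, prune
    N14 x:[61/3,64/3] y:[15,20] z:[9,10] -> miss, prune

Visited [0, 5, 10, 11, 3, 4, 8, 18, 13, 7, 9, 14]. Tests: 12 box, 1 leaf. Nearest: P3.

== RESULT ==
12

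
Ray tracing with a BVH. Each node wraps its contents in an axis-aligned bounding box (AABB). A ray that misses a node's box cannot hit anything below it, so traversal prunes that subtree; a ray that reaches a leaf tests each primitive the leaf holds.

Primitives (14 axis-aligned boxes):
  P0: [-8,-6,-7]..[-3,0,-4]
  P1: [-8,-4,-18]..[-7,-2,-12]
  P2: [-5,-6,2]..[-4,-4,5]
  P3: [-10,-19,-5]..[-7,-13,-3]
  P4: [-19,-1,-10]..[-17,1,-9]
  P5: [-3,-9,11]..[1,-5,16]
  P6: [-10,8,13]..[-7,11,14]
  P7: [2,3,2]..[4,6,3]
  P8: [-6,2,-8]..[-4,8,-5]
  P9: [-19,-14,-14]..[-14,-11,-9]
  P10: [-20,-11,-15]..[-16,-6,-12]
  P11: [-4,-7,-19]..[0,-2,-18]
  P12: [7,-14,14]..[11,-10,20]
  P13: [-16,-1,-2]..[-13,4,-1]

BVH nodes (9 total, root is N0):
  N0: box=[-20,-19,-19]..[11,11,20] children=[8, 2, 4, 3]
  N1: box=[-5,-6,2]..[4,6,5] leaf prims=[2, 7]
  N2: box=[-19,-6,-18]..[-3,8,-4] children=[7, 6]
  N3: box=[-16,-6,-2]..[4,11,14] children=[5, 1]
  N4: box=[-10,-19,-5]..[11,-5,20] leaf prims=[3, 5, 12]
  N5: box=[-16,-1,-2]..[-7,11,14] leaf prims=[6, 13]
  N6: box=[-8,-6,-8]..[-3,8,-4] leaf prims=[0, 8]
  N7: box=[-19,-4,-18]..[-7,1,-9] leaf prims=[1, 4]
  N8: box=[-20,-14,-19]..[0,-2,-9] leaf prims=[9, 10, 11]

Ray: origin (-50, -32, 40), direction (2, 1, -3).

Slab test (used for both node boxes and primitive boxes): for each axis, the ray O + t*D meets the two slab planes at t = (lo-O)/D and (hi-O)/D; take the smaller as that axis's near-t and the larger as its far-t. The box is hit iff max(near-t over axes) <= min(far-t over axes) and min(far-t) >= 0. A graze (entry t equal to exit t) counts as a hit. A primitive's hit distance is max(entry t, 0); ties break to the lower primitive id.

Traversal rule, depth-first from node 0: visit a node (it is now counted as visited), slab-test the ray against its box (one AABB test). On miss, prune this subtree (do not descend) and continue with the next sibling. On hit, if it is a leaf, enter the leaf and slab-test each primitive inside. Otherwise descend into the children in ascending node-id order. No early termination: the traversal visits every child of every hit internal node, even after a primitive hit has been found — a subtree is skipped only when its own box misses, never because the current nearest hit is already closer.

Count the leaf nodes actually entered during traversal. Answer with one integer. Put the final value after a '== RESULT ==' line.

Walk:
N0 x:[15,61/2] y:[13,43] z:[20/3,59/3] -> hit [15,59/3], descend [2, 3, 4, 8]
  N2 x:[31/2,47/2] y:[26,40] z:[44/3,58/3] -> miss, prune
  N3 x:[17,27] y:[26,43] z:[26/3,14] -> miss, prune
  N4 x:[20,61/2] y:[13,27] z:[20/3,15] -> miss, prune
  N8 x:[15,25] y:[18,30] z:[49/3,59/3] -> hit [18,59/3] leaf, test {P9@t=18, P10(miss), P11(miss)}

order=[0, 2, 3, 4, 8]  |boxes|=5  |leaves|=1  hit=P9

== RESULT ==
1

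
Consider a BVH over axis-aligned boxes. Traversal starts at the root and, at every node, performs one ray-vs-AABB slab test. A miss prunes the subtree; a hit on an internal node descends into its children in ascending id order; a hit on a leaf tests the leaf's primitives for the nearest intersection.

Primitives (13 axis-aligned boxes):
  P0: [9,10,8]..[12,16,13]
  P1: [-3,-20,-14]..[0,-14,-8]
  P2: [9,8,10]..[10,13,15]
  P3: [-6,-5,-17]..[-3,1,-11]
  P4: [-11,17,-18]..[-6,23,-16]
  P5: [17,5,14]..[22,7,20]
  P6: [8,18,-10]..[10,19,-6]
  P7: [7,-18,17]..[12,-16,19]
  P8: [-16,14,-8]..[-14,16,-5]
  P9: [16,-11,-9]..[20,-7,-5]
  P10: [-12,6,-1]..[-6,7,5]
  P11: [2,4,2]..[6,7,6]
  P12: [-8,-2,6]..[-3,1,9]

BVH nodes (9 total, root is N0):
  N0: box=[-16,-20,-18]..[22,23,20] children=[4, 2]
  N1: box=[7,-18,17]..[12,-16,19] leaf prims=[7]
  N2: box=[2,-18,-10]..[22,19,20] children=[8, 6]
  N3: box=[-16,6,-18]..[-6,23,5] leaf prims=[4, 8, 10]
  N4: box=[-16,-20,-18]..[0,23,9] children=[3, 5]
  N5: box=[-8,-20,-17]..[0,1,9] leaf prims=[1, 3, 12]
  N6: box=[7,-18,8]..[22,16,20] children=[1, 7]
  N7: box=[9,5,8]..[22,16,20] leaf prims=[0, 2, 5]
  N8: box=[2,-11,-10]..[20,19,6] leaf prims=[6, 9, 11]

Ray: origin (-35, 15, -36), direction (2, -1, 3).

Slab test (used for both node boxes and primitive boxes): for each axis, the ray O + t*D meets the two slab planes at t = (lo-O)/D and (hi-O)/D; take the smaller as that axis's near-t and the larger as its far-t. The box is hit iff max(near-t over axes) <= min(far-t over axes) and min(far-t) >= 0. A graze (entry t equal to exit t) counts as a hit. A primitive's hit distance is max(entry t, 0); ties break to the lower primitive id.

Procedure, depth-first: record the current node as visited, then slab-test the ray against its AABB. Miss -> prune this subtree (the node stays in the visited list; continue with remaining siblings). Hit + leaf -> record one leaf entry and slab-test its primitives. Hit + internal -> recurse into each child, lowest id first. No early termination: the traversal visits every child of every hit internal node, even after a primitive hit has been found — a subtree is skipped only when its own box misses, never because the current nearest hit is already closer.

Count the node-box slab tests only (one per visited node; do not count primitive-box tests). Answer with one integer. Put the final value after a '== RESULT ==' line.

Trace the traversal:
N0 x:[19/2,57/2] y:[-8,35] z:[6,56/3] -> hit [19/2,56/3], descend [2, 4]
  N2 x:[37/2,57/2] y:[-4,33] z:[26/3,56/3] -> hit [37/2,56/3], descend [6, 8]
    N6 x:[21,57/2] y:[-1,33] z:[44/3,56/3] -> miss, prune
    N8 x:[37/2,55/2] y:[-4,26] z:[26/3,14] -> miss, prune
  N4 x:[19/2,35/2] y:[-8,35] z:[6,15] -> hit [19/2,15], descend [3, 5]
    N3 x:[19/2,29/2] y:[-8,9] z:[6,41/3] -> miss, prune
    N5 x:[27/2,35/2] y:[14,35] z:[19/3,15] -> hit [14,15] leaf, test {P1(miss), P3(miss), P12@t=14}

order=[0, 2, 6, 8, 4, 3, 5]  |boxes|=7  |leaves|=1  hit=P12

== RESULT ==
7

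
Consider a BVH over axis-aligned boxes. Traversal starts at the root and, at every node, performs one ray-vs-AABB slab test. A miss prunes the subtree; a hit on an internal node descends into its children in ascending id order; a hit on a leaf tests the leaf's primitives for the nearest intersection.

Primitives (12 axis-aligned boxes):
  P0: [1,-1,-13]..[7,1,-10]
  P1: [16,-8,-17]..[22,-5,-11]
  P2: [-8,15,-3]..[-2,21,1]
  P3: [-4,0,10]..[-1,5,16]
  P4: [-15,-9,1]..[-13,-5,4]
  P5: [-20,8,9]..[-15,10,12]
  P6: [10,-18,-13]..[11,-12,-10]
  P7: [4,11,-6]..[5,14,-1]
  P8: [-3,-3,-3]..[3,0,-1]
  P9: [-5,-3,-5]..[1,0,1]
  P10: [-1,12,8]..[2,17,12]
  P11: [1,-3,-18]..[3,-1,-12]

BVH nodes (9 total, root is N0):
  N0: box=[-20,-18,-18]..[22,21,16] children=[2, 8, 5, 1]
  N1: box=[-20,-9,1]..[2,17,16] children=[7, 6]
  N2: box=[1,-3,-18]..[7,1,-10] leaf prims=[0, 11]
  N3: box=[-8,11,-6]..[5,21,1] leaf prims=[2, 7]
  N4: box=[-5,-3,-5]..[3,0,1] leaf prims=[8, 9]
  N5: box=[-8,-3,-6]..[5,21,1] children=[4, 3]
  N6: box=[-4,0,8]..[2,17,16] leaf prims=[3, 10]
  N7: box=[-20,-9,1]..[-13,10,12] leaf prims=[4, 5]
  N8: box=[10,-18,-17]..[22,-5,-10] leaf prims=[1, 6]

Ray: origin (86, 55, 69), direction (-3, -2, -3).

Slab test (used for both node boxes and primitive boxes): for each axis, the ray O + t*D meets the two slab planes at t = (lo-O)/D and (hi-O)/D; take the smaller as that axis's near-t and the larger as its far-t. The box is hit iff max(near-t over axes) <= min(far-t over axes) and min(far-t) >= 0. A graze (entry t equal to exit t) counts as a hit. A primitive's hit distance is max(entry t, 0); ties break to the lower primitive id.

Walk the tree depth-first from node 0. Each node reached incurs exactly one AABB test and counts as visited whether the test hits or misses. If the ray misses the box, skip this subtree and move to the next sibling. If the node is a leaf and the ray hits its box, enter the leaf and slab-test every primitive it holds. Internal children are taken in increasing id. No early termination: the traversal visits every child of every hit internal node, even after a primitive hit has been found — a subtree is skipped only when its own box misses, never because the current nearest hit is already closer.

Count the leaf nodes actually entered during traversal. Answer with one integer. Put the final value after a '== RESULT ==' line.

Walk:
N0 x:[64/3,106/3] y:[17,73/2] z:[53/3,29] -> hit [64/3,29], descend [1, 2, 5, 8]
  N1 x:[28,106/3] y:[19,32] z:[53/3,68/3] -> miss, prune
  N2 x:[79/3,85/3] y:[27,29] z:[79/3,29] -> hit [27,85/3] leaf, test {P0@t=27, P11@t=28}
  N5 x:[27,94/3] y:[17,29] z:[68/3,25] -> miss, prune
  N8 x:[64/3,76/3] y:[30,73/2] z:[79/3,86/3] -> miss, prune

order=[0, 1, 2, 5, 8]  |boxes|=5  |leaves|=1  hit=P0

== RESULT ==
1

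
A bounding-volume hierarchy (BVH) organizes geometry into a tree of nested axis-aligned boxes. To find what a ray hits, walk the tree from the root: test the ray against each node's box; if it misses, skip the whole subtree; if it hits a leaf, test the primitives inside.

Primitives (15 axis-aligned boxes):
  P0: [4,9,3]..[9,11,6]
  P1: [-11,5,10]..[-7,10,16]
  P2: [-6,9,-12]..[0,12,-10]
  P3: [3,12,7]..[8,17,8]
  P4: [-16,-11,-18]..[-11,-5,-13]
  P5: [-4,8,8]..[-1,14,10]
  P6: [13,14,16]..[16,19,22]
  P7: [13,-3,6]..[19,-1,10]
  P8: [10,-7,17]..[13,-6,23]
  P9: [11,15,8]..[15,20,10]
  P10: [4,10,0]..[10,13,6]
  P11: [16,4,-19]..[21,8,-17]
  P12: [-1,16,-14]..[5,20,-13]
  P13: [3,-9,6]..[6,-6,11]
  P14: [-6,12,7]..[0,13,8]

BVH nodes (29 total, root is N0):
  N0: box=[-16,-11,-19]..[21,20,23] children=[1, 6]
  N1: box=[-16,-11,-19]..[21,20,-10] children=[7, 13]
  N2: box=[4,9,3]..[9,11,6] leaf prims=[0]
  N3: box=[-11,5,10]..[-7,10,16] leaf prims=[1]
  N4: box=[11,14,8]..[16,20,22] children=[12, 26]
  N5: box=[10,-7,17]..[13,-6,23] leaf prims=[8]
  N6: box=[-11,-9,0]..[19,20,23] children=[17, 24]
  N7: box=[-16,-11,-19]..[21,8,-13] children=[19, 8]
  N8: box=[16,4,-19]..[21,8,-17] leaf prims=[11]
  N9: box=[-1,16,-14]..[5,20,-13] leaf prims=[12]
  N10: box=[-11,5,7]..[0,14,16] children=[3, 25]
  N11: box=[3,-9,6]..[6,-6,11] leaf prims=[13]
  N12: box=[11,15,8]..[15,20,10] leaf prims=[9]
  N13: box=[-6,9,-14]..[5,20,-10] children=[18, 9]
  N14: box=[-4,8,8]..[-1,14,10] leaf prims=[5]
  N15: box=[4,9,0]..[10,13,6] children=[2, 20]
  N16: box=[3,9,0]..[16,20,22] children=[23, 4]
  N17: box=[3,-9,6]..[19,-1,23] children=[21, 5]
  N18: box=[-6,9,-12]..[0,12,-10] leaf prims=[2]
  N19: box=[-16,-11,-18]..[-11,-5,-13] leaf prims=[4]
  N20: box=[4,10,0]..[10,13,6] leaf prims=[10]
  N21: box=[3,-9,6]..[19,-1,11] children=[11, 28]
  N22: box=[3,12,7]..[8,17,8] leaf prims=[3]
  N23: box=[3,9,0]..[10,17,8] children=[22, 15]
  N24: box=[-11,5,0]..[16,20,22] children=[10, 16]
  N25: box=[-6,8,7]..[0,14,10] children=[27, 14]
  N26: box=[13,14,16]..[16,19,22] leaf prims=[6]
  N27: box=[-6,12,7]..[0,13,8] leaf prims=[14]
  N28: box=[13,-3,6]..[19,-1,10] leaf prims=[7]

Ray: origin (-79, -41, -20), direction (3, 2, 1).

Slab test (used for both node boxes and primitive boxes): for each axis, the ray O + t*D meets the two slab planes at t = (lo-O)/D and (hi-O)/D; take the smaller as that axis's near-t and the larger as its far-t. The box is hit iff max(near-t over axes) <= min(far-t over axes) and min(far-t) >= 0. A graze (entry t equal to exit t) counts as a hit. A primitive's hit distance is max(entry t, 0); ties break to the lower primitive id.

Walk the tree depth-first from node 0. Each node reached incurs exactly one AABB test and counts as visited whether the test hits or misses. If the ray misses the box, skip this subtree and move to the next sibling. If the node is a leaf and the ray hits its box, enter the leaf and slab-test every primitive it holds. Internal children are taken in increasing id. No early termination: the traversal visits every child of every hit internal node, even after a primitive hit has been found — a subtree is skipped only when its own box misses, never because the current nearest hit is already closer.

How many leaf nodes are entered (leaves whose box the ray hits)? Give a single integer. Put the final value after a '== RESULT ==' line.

Trace the traversal:
N0 x:[21,100/3] y:[15,61/2] z:[1,43] -> hit [21,61/2], descend [1, 6]
  N1 x:[21,100/3] y:[15,61/2] z:[1,10] -> miss, prune
  N6 x:[68/3,98/3] y:[16,61/2] z:[20,43] -> hit [68/3,61/2], descend [17, 24]
    N17 x:[82/3,98/3] y:[16,20] z:[26,43] -> miss, prune
    N24 x:[68/3,95/3] y:[23,61/2] z:[20,42] -> hit [23,61/2], descend [10, 16]
      N10 x:[68/3,79/3] y:[23,55/2] z:[27,36] -> miss, prune
      N16 x:[82/3,95/3] y:[25,61/2] z:[20,42] -> hit [82/3,61/2], descend [4, 23]
        N4 x:[30,95/3] y:[55/2,61/2] z:[28,42] -> hit [30,61/2], descend [12, 26]
          N12 x:[30,94/3] y:[28,61/2] z:[28,30] -> hit [30,30] leaf, test {P9@t=30}
          N26 x:[92/3,95/3] y:[55/2,30] z:[36,42] -> miss, prune
        N23 x:[82/3,89/3] y:[25,29] z:[20,28] -> hit [82/3,28], descend [15, 22]
          N15 x:[83/3,89/3] y:[25,27] z:[20,26] -> miss, prune
          N22 x:[82/3,29] y:[53/2,29] z:[27,28] -> hit [82/3,28] leaf, test {P3@t=82/3}

13 AABB tests over nodes [0, 1, 6, 17, 24, 10, 16, 4, 12, 26, 23, 15, 22]; 2 leaves entered; closest P3.

== RESULT ==
2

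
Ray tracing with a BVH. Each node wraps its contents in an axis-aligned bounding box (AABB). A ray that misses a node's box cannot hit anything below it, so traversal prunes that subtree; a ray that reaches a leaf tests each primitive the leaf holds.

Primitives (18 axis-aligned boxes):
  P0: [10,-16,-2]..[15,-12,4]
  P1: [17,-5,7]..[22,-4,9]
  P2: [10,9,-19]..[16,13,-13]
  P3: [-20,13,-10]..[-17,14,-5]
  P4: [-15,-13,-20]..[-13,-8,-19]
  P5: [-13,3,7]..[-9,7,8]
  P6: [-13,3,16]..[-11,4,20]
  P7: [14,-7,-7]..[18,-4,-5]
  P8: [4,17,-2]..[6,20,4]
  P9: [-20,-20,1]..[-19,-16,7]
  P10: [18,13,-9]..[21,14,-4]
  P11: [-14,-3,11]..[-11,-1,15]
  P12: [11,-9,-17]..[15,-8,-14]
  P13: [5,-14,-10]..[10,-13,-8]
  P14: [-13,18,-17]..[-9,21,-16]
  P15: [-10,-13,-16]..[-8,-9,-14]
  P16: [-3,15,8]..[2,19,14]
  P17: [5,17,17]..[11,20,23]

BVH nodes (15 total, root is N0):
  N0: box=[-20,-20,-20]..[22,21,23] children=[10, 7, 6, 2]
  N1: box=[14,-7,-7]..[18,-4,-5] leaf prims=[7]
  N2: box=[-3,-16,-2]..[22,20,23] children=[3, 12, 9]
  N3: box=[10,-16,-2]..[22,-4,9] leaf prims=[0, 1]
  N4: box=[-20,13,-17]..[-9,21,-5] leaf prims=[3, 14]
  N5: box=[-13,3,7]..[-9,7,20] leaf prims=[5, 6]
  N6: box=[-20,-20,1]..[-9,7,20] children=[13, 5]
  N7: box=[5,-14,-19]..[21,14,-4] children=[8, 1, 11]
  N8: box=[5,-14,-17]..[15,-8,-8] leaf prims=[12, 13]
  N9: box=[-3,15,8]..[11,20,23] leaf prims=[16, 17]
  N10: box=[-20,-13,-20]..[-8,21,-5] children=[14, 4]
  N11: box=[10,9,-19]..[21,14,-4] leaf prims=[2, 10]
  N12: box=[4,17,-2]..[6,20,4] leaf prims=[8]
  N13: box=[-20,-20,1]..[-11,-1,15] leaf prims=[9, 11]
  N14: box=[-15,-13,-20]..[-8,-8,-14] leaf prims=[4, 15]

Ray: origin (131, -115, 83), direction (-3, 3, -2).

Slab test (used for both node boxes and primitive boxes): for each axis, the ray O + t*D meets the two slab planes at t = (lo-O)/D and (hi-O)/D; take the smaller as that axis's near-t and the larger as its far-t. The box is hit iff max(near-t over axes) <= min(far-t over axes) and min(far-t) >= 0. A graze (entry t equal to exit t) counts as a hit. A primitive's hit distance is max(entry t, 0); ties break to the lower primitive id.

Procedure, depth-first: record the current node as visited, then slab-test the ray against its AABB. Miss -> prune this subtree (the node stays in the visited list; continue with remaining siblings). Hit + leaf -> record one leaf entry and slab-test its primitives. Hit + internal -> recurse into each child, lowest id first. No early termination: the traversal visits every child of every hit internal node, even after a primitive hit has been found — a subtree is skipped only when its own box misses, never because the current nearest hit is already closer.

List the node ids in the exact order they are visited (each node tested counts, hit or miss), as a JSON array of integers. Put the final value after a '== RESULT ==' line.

Walk:
N0 x:[109/3,151/3] y:[95/3,136/3] z:[30,103/2] -> hit [109/3,136/3], descend [2, 6, 7, 10]
  N2 x:[109/3,134/3] y:[33,45] z:[30,85/2] -> hit [109/3,85/2], descend [3, 9, 12]
    N3 x:[109/3,121/3] y:[33,37] z:[37,85/2] -> hit [37,37] leaf, test {P0(miss), P1@t=37}
    N9 x:[40,134/3] y:[130/3,45] z:[30,75/2] -> miss, prune
    N12 x:[125/3,127/3] y:[44,45] z:[79/2,85/2] -> miss, prune
  N6 x:[140/3,151/3] y:[95/3,122/3] z:[63/2,41] -> miss, prune
  N7 x:[110/3,42] y:[101/3,43] z:[87/2,51] -> miss, prune
  N10 x:[139/3,151/3] y:[34,136/3] z:[44,103/2] -> miss, prune

Summary -> nodes [0, 2, 3, 9, 12, 6, 7, 10]; box-tests=8; leaf-entries=1; first=P1

== RESULT ==
[0, 2, 3, 9, 12, 6, 7, 10]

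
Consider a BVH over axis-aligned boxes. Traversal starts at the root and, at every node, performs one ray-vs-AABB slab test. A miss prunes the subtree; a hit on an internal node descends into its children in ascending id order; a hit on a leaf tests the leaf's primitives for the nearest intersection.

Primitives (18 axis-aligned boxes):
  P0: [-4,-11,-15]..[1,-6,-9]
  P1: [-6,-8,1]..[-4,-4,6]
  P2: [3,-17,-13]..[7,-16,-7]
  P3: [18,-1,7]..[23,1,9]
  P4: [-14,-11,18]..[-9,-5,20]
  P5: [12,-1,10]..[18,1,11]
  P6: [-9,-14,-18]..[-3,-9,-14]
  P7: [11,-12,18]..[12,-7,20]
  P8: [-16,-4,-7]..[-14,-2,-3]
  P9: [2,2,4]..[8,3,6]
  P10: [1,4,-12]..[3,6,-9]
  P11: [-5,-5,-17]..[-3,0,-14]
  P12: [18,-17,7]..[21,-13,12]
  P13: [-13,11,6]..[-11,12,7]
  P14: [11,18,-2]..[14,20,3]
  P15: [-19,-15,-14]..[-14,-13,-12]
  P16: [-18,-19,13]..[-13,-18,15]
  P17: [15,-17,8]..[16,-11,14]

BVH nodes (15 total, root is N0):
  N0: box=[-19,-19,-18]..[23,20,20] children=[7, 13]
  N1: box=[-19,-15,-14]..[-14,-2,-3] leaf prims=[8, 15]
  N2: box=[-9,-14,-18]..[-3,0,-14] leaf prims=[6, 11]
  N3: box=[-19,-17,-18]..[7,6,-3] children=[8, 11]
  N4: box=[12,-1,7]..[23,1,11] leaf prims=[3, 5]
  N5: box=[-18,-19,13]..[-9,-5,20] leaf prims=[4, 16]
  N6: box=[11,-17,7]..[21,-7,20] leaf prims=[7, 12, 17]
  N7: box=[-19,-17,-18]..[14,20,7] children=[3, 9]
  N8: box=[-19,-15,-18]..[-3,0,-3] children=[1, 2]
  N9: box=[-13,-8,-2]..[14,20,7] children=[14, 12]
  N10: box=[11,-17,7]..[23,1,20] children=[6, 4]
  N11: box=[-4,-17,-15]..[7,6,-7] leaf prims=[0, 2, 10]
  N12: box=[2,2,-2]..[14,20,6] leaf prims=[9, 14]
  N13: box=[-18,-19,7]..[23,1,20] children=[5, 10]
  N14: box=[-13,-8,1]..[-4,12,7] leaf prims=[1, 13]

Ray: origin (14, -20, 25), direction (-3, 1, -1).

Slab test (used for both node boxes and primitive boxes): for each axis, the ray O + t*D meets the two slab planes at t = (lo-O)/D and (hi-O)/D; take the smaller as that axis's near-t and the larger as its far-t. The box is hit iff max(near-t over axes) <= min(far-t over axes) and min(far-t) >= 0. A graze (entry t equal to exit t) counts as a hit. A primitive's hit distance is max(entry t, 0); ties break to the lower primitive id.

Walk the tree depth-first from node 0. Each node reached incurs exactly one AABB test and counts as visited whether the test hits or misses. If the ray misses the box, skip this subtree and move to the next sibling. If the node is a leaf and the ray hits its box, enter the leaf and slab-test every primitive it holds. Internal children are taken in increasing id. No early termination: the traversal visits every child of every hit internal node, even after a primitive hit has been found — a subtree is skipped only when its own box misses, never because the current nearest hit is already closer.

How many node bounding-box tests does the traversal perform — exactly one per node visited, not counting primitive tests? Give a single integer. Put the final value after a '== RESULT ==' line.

Walk:
N0 x:[-3,11] y:[1,40] z:[5,43] -> hit [5,11], descend [7, 13]
  N7 x:[0,11] y:[3,40] z:[18,43] -> miss, prune
  N13 x:[-3,32/3] y:[1,21] z:[5,18] -> hit [5,32/3], descend [5, 10]
    N5 x:[23/3,32/3] y:[1,15] z:[5,12] -> hit [23/3,32/3] leaf, test {P4(miss), P16(miss)}
    N10 x:[-3,1] y:[3,21] z:[5,18] -> miss, prune

Visited [0, 7, 13, 5, 10]. Tests: 5 box, 1 leaf. Nearest: miss.

== RESULT ==
5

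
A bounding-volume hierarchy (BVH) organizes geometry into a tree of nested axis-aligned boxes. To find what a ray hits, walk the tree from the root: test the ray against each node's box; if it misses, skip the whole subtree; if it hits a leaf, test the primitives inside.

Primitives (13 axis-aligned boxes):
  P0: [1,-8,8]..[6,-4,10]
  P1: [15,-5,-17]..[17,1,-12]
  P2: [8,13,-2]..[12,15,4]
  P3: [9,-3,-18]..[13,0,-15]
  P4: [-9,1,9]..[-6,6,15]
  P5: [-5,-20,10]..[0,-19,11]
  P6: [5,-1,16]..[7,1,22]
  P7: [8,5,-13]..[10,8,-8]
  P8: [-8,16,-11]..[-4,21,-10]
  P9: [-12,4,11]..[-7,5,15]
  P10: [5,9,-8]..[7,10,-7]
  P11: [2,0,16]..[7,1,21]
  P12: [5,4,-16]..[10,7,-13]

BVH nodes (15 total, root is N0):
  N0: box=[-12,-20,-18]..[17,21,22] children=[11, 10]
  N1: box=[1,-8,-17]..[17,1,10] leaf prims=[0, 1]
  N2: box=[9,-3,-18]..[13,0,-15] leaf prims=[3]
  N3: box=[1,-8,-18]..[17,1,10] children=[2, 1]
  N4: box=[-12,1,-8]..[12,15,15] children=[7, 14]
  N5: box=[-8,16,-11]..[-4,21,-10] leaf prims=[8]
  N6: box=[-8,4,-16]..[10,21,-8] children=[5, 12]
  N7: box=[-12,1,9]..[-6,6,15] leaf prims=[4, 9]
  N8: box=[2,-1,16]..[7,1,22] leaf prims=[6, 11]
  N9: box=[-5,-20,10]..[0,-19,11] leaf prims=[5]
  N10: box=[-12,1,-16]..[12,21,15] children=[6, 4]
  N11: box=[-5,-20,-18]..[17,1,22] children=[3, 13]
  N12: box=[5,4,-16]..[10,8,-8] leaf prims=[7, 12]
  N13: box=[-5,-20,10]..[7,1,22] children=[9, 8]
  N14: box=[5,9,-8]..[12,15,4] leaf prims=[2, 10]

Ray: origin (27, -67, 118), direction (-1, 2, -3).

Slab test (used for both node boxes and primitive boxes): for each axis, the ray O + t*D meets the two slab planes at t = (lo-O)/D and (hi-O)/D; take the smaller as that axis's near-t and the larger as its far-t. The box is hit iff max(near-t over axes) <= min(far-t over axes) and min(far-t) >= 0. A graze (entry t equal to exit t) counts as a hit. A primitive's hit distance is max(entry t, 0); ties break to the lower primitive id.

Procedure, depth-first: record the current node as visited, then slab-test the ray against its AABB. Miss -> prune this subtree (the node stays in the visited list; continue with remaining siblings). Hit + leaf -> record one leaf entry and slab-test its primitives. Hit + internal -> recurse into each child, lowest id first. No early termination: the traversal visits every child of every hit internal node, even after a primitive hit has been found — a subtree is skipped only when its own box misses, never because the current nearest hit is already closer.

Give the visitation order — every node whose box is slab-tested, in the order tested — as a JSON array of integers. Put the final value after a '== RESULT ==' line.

Walk:
N0 x:[10,39] y:[47/2,44] z:[32,136/3] -> hit [32,39], descend [10, 11]
  N10 x:[15,39] y:[34,44] z:[103/3,134/3] -> hit [103/3,39], descend [4, 6]
    N4 x:[15,39] y:[34,41] z:[103/3,42] -> hit [103/3,39], descend [7, 14]
      N7 x:[33,39] y:[34,73/2] z:[103/3,109/3] -> hit [103/3,109/3] leaf, test {P4@t=103/3, P9@t=71/2}
      N14 x:[15,22] y:[38,41] z:[38,42] -> miss, prune
    N6 x:[17,35] y:[71/2,44] z:[42,134/3] -> miss, prune
  N11 x:[10,32] y:[47/2,34] z:[32,136/3] -> hit [32,32], descend [3, 13]
    N3 x:[10,26] y:[59/2,34] z:[36,136/3] -> miss, prune
    N13 x:[20,32] y:[47/2,34] z:[32,36] -> hit [32,32], descend [8, 9]
      N8 x:[20,25] y:[33,34] z:[32,34] -> miss, prune
      N9 x:[27,32] y:[47/2,24] z:[107/3,36] -> miss, prune

Visited [0, 10, 4, 7, 14, 6, 11, 3, 13, 8, 9]. Tests: 11 box, 1 leaf. Nearest: P4.

== RESULT ==
[0, 10, 4, 7, 14, 6, 11, 3, 13, 8, 9]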